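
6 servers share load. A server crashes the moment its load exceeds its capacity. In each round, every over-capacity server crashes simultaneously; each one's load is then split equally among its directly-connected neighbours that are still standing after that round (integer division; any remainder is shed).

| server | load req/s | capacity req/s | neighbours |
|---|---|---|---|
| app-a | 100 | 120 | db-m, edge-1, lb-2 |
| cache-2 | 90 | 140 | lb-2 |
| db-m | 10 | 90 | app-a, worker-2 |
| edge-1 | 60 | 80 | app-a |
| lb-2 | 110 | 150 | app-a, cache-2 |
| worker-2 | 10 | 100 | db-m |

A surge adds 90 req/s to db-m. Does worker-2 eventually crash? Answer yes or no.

Round 1 — db-m at 100 > 90. db-m crashes.
  db-m sheds 100 req/s to app-a, worker-2: 50 each.
    app-a: 100+50 = 150 > 120
    worker-2: 10+50 = 60 ≤ 100
Round 2 — app-a crashes.
  app-a sheds 150 req/s to edge-1, lb-2: 75 each.
    edge-1: 60+75 = 135 > 80
    lb-2: 110+75 = 185 > 150
Round 3 — edge-1, lb-2 crash.
  edge-1 sheds 135 req/s: no online neighbours, lost.
  lb-2 sheds 185 req/s to cache-2: 185 each.
    cache-2: 90+185 = 275 > 140
Round 4 — cache-2 crashes.
  cache-2 sheds 275 req/s: no online neighbours, lost.
No further crashes.

no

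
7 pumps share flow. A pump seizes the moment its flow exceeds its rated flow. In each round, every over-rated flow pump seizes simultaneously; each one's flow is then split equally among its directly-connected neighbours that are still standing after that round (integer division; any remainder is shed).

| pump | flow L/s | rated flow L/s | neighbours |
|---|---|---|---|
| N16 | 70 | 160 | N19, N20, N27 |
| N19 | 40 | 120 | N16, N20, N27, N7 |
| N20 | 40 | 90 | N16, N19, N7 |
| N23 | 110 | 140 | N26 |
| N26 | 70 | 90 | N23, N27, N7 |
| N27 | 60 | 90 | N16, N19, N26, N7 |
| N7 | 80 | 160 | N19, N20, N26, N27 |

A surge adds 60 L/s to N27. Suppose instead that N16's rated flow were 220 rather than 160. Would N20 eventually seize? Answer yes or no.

no

With N16's rated flow at 220:
Round 1 — N27 at 120 > 90. N27 seizes.
  N27 sheds 120 L/s to N16, N19, N26, N7: 30 each.
    N16: 70+30 = 100 ≤ 220
    N19: 40+30 = 70 ≤ 120
    N26: 70+30 = 100 > 90
    N7: 80+30 = 110 ≤ 160
Round 2 — N26 seizes.
  N26 sheds 100 L/s to N23, N7: 50 each.
    N23: 110+50 = 160 > 140
    N7: 110+50 = 160 ≤ 160
Round 3 — N23 seizes.
  N23 sheds 160 L/s: no online neighbours, lost.
No further seizures.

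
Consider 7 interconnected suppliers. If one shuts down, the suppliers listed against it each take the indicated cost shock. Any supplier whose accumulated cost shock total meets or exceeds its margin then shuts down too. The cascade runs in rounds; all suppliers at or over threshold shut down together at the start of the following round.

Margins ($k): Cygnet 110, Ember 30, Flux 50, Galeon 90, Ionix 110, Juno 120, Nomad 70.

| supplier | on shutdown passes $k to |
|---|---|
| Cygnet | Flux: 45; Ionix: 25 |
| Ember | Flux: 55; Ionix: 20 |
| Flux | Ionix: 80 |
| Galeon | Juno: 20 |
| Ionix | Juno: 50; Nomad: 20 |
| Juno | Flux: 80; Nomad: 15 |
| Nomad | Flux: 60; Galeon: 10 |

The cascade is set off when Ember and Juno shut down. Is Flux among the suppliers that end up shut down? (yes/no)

yes

Round 1 — Ember, Juno shut down (initial).
  Flux: +55+80 → 135 ≥ 50
  Ionix: +20 → 20 < 110
  Nomad: +15 → 15 < 70
Round 2 — Flux shuts down.
  Ionix: +80 → 100 < 110
No further shutdowns.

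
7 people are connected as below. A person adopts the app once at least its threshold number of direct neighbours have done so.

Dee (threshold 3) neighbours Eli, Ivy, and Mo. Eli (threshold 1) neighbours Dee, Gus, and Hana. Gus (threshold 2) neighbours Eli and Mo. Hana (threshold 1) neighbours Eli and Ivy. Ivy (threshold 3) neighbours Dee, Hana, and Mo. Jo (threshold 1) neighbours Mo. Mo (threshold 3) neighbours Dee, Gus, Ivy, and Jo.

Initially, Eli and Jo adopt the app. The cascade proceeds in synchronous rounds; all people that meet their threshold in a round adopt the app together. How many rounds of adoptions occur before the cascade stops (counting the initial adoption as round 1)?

2

Round 1 — Eli, Jo adopt the app (initial).
Round 2 — checking thresholds:
  Dee: 1 of 3 neighbours < 3, below threshold.
  Gus: 1 of 2 neighbours < 2, below threshold.
  Hana: 1 of 2 neighbours ≥ 1, adopts the app.
  Mo: 1 of 4 neighbours < 3, below threshold.
Round 3 — no new adoptions; cascade stops.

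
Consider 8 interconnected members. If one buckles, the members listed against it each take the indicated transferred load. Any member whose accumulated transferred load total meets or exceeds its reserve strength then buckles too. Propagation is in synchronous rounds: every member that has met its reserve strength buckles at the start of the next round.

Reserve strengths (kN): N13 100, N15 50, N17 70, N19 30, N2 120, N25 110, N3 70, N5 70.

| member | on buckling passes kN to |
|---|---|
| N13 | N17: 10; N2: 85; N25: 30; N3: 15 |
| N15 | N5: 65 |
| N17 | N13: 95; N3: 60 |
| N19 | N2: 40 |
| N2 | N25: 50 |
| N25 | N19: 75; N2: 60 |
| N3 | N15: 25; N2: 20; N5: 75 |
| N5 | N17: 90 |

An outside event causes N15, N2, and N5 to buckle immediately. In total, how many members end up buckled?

Round 1 — N15, N2, N5 buckle (initial).
  N17: +90 → 90 ≥ 70
  N25: +50 → 50 < 110
Round 2 — N17 buckles.
  N13: +95 → 95 < 100
  N3: +60 → 60 < 70
No further bucklings.

4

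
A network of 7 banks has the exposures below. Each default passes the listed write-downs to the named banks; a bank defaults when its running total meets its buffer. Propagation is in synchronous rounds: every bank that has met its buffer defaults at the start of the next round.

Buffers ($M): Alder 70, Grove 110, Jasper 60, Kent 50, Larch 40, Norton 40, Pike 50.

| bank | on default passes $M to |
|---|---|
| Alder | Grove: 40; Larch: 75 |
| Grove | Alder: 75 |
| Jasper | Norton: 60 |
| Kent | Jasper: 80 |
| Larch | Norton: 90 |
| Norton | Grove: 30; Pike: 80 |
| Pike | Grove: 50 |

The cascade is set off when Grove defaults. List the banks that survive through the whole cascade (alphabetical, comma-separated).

Jasper, Kent

Round 1 — Grove defaults (initial).
  Alder: +75 → 75 ≥ 70
Round 2 — Alder defaults.
  Larch: +75 → 75 ≥ 40
Round 3 — Larch defaults.
  Norton: +90 → 90 ≥ 40
Round 4 — Norton defaults.
  Pike: +80 → 80 ≥ 50
Round 5 — Pike defaults.
No further defaults.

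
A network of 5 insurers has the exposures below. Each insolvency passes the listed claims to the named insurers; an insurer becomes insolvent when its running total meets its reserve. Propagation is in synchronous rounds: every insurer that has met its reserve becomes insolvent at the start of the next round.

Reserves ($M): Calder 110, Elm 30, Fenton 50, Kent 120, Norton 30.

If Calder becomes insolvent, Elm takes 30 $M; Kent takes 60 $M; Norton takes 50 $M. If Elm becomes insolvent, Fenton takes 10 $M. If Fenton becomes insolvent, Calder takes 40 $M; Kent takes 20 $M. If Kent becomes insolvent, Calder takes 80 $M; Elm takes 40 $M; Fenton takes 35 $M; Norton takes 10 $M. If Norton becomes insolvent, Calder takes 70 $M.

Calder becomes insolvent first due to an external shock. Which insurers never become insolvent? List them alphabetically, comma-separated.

Fenton, Kent

Round 1 — Calder becomes insolvent (initial).
  Elm: +30 → 30 ≥ 30
  Kent: +60 → 60 < 120
  Norton: +50 → 50 ≥ 30
Round 2 — Elm, Norton become insolvent.
  Fenton: +10 → 10 < 50
No further insolvencies.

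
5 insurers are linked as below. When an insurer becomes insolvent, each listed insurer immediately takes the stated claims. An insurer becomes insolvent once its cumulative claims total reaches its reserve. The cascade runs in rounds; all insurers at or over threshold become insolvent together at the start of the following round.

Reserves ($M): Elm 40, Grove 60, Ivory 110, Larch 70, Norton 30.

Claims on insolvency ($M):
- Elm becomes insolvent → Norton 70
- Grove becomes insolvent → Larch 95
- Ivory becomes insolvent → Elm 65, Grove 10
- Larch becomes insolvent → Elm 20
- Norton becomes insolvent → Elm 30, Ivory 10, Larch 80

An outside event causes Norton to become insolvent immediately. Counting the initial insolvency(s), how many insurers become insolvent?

Round 1 — Norton becomes insolvent (initial).
  Elm: +30 → 30 < 40
  Ivory: +10 → 10 < 110
  Larch: +80 → 80 ≥ 70
Round 2 — Larch becomes insolvent.
  Elm: +20 → 50 ≥ 40
Round 3 — Elm becomes insolvent.
No further insolvencies.

3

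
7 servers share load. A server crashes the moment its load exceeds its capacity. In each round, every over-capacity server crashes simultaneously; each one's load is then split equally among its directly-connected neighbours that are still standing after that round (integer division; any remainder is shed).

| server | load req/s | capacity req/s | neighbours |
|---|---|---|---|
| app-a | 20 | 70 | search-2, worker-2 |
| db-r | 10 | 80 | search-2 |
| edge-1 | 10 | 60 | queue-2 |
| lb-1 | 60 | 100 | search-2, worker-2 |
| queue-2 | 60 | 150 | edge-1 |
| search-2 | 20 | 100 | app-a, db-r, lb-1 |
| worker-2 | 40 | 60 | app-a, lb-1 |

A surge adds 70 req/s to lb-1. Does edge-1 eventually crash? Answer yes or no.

no

Round 1 — lb-1 at 130 > 100. lb-1 crashes.
  lb-1 sheds 130 req/s to search-2, worker-2: 65 each.
    search-2: 20+65 = 85 ≤ 100
    worker-2: 40+65 = 105 > 60
Round 2 — worker-2 crashes.
  worker-2 sheds 105 req/s to app-a: 105 each.
    app-a: 20+105 = 125 > 70
Round 3 — app-a crashes.
  app-a sheds 125 req/s to search-2: 125 each.
    search-2: 85+125 = 210 > 100
Round 4 — search-2 crashes.
  search-2 sheds 210 req/s to db-r: 210 each.
    db-r: 10+210 = 220 > 80
Round 5 — db-r crashes.
  db-r sheds 220 req/s: no online neighbours, lost.
No further crashes.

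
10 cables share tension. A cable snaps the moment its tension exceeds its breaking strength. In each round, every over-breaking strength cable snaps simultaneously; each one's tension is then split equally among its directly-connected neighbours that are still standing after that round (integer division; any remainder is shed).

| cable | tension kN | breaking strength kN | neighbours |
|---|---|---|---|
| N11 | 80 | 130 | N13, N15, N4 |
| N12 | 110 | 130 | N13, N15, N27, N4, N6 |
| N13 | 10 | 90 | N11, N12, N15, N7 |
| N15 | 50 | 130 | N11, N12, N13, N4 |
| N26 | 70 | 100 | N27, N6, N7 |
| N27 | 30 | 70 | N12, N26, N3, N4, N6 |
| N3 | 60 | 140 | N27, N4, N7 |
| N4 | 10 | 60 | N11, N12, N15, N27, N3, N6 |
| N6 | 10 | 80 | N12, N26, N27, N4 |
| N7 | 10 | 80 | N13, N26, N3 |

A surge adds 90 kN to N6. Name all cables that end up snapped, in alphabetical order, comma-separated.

N11, N12, N13, N15, N26, N27, N3, N4, N6, N7

Round 1 — N6 at 100 > 80. N6 snaps.
  N6 sheds 100 kN to N12, N26, N27, N4: 25 each.
    N12: 110+25 = 135 > 130
    N26: 70+25 = 95 ≤ 100
    N27: 30+25 = 55 ≤ 70
    N4: 10+25 = 35 ≤ 60
Round 2 — N12 snaps.
  N12 sheds 135 kN to N13, N15, N27, N4: 33 each (3 lost).
    N13: 10+33 = 43 ≤ 90
    N15: 50+33 = 83 ≤ 130
    N27: 55+33 = 88 > 70
    N4: 35+33 = 68 > 60
Round 3 — N27, N4 snap.
  N27 sheds 88 kN to N26, N3: 44 each.
    N26: 95+44 = 139 > 100
    N3: 60+44 = 104 ≤ 140
  N4 sheds 68 kN to N11, N15, N3: 22 each (2 lost).
    N11: 80+22 = 102 ≤ 130
    N15: 83+22 = 105 ≤ 130
    N3: 104+22 = 126 ≤ 140
Round 4 — N26 snaps.
  N26 sheds 139 kN to N7: 139 each.
    N7: 10+139 = 149 > 80
Round 5 — N7 snaps.
  N7 sheds 149 kN to N13, N3: 74 each (1 lost).
    N13: 43+74 = 117 > 90
    N3: 126+74 = 200 > 140
Round 6 — N13, N3 snap.
  N13 sheds 117 kN to N11, N15: 58 each (1 lost).
    N11: 102+58 = 160 > 130
    N15: 105+58 = 163 > 130
  N3 sheds 200 kN: no online neighbours, lost.
Round 7 — N11, N15 snap.
  N11 sheds 160 kN: no online neighbours, lost.
  N15 sheds 163 kN: no online neighbours, lost.
No further breaks.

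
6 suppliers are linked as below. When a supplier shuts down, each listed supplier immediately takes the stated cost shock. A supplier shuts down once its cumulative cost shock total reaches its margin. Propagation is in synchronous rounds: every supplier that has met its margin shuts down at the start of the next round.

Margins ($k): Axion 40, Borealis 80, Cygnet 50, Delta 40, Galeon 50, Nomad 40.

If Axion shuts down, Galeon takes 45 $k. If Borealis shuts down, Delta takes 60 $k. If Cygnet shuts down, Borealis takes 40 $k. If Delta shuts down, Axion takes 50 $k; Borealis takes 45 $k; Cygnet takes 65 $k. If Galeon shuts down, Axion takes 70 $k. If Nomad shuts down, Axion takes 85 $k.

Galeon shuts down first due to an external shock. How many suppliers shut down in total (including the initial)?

2

Round 1 — Galeon shuts down (initial).
  Axion: +70 → 70 ≥ 40
Round 2 — Axion shuts down.
No further shutdowns.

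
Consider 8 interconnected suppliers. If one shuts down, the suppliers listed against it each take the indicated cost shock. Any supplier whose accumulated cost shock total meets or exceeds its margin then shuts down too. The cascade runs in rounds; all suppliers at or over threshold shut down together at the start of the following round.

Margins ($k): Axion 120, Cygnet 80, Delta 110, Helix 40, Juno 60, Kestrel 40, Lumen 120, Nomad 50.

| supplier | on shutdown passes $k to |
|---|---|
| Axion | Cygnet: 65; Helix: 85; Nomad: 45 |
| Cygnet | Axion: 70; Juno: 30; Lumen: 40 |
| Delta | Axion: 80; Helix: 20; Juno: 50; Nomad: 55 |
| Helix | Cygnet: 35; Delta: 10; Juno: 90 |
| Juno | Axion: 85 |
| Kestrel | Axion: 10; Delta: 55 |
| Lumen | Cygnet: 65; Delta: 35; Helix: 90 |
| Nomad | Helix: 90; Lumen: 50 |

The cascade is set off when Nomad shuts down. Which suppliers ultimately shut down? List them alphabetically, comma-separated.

Helix, Juno, Nomad

Round 1 — Nomad shuts down (initial).
  Helix: +90 → 90 ≥ 40
  Lumen: +50 → 50 < 120
Round 2 — Helix shuts down.
  Cygnet: +35 → 35 < 80
  Delta: +10 → 10 < 110
  Juno: +90 → 90 ≥ 60
Round 3 — Juno shuts down.
  Axion: +85 → 85 < 120
No further shutdowns.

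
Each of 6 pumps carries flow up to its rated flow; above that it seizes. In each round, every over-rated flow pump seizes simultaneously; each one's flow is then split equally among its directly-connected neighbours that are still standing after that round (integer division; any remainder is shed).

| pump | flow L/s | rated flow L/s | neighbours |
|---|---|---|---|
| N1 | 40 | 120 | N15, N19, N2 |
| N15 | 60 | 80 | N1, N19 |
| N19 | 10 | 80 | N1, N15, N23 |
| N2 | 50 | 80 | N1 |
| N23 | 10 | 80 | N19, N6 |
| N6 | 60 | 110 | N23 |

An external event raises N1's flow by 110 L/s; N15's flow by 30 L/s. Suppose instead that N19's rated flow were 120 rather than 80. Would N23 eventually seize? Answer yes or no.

yes

With N19's rated flow at 120:
Round 1 — N1 at 150 > 120; N15 at 90 > 80. N1, N15 seize.
  N1 sheds 150 L/s to N19, N2: 75 each.
    N19: 10+75 = 85 ≤ 120
    N2: 50+75 = 125 > 80
  N15 sheds 90 L/s to N19: 90 each.
    N19: 85+90 = 175 > 120
Round 2 — N19, N2 seize.
  N19 sheds 175 L/s to N23: 175 each.
    N23: 10+175 = 185 > 80
  N2 sheds 125 L/s: no online neighbours, lost.
Round 3 — N23 seizes.
  N23 sheds 185 L/s to N6: 185 each.
    N6: 60+185 = 245 > 110
Round 4 — N6 seizes.
  N6 sheds 245 L/s: no online neighbours, lost.
No further seizures.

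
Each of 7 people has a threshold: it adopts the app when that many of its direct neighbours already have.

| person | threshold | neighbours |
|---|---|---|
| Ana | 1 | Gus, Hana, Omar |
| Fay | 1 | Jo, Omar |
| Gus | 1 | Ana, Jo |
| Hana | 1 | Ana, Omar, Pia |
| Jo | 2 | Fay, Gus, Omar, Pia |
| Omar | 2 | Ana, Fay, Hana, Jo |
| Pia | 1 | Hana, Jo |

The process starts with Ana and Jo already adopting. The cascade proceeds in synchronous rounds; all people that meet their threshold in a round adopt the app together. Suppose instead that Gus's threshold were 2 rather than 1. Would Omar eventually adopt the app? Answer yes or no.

yes

With Gus's threshold at 2:
Round 1 — Ana, Jo adopt the app (initial).
Round 2 — checking thresholds:
  Fay: 1 of 2 neighbours ≥ 1, adopts the app.
  Gus: 2 of 2 neighbours ≥ 2, adopts the app.
  Hana: 1 of 3 neighbours ≥ 1, adopts the app.
  Omar: 2 of 4 neighbours ≥ 2, adopts the app.
  Pia: 1 of 2 neighbours ≥ 1, adopts the app.
Round 3 — no new adoptions; cascade stops.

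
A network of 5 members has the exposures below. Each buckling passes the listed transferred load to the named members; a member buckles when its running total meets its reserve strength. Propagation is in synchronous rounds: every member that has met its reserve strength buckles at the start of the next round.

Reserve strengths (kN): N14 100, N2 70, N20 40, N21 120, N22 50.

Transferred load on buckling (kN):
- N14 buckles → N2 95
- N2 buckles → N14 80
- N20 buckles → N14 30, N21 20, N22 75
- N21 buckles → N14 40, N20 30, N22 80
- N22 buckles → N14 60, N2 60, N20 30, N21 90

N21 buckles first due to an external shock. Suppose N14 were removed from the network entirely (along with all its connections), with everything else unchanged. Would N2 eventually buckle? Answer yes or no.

With N14 removed:
Round 1 — N21 buckles (initial).
  N20: +30 → 30 < 40
  N22: +80 → 80 ≥ 50
Round 2 — N22 buckles.
  N2: +60 → 60 < 70
  N20: +30 → 60 ≥ 40
Round 3 — N20 buckles.
No further bucklings.

no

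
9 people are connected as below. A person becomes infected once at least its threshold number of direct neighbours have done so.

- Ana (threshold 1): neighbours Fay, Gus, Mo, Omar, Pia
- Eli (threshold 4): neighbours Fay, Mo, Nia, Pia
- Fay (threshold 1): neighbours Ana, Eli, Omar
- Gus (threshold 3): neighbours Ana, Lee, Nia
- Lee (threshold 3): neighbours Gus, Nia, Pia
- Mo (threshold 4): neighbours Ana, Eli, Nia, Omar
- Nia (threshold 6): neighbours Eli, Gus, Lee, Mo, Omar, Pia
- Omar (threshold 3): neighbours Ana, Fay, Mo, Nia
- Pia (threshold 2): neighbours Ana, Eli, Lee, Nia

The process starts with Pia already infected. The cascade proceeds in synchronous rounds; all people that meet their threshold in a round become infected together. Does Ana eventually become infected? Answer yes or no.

yes

Round 1 — Pia becomes infected (initial).
Round 2 — checking thresholds:
  Ana: 1 of 5 neighbours ≥ 1, becomes infected.
  Eli: 1 of 4 neighbours < 4, below threshold.
  Lee: 1 of 3 neighbours < 3, below threshold.
  Nia: 1 of 6 neighbours < 6, below threshold.
Round 3 — checking thresholds:
  Eli: 1 of 4 neighbours < 4, below threshold.
  Fay: 1 of 3 neighbours ≥ 1, becomes infected.
  Gus: 1 of 3 neighbours < 3, below threshold.
  Lee: 1 of 3 neighbours < 3, below threshold.
  Mo: 1 of 4 neighbours < 4, below threshold.
  Nia: 1 of 6 neighbours < 6, below threshold.
  Omar: 1 of 4 neighbours < 3, below threshold.
Round 4 — no new infections; cascade stops.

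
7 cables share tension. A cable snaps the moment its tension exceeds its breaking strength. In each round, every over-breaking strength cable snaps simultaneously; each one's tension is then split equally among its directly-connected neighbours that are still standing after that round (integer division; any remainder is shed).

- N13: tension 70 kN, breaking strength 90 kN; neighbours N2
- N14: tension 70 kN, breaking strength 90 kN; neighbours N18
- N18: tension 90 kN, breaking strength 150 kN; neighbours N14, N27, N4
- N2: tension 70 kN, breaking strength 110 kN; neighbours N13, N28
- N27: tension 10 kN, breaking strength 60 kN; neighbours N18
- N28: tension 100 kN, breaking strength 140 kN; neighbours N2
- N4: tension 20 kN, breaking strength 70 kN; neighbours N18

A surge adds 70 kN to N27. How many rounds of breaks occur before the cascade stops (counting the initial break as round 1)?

Round 1 — N27 at 80 > 60. N27 snaps.
  N27 sheds 80 kN to N18: 80 each.
    N18: 90+80 = 170 > 150
Round 2 — N18 snaps.
  N18 sheds 170 kN to N14, N4: 85 each.
    N14: 70+85 = 155 > 90
    N4: 20+85 = 105 > 70
Round 3 — N14, N4 snap.
  N14 sheds 155 kN: no online neighbours, lost.
  N4 sheds 105 kN: no online neighbours, lost.
No further breaks.

3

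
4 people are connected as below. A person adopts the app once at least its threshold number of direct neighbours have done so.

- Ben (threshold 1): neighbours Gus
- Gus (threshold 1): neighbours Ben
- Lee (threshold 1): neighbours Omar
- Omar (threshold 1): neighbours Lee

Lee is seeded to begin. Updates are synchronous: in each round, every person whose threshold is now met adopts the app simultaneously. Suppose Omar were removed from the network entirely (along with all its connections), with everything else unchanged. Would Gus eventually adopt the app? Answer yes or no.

With Omar removed:
Round 1 — Lee adopts the app (initial).
Round 2 — no new adoptions; cascade stops.

no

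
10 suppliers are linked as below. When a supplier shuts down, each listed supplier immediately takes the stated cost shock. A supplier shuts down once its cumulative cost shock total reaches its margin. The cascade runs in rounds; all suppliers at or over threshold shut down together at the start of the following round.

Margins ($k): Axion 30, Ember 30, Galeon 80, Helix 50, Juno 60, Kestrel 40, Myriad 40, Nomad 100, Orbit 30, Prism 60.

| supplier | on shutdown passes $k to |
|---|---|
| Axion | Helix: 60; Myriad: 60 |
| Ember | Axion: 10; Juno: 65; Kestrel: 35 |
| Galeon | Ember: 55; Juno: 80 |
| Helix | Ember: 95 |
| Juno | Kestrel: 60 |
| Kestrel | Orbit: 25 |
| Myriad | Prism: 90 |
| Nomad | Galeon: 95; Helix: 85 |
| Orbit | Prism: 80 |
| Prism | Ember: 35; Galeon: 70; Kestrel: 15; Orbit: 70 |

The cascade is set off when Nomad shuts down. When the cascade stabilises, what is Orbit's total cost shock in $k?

Round 1 — Nomad shuts down (initial).
  Galeon: +95 → 95 ≥ 80
  Helix: +85 → 85 ≥ 50
Round 2 — Galeon, Helix shut down.
  Ember: +55+95 → 150 ≥ 30
  Juno: +80 → 80 ≥ 60
Round 3 — Ember, Juno shut down.
  Axion: +10 → 10 < 30
  Kestrel: +35+60 → 95 ≥ 40
Round 4 — Kestrel shuts down.
  Orbit: +25 → 25 < 30
No further shutdowns.

25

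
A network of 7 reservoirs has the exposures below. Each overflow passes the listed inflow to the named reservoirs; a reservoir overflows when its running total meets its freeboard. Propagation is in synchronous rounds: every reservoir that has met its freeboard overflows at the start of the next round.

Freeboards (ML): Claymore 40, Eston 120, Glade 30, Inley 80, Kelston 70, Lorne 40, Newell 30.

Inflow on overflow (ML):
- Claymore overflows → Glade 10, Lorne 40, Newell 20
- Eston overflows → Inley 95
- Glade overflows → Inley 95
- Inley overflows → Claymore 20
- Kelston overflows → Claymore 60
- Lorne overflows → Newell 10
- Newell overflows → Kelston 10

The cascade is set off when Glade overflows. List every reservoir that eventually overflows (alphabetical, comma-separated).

Glade, Inley

Round 1 — Glade overflows (initial).
  Inley: +95 → 95 ≥ 80
Round 2 — Inley overflows.
  Claymore: +20 → 20 < 40
No further overflows.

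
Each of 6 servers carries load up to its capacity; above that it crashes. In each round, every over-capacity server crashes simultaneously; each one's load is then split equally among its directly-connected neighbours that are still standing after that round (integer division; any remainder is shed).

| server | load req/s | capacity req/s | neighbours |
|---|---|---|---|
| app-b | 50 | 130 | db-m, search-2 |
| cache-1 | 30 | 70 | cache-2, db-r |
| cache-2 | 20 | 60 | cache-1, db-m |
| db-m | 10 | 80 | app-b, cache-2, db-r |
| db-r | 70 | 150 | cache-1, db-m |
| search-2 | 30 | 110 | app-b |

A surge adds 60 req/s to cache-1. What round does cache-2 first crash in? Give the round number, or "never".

Round 1 — cache-1 at 90 > 70. cache-1 crashes.
  cache-1 sheds 90 req/s to cache-2, db-r: 45 each.
    cache-2: 20+45 = 65 > 60
    db-r: 70+45 = 115 ≤ 150
Round 2 — cache-2 crashes.
  cache-2 sheds 65 req/s to db-m: 65 each.
    db-m: 10+65 = 75 ≤ 80
No further crashes.

2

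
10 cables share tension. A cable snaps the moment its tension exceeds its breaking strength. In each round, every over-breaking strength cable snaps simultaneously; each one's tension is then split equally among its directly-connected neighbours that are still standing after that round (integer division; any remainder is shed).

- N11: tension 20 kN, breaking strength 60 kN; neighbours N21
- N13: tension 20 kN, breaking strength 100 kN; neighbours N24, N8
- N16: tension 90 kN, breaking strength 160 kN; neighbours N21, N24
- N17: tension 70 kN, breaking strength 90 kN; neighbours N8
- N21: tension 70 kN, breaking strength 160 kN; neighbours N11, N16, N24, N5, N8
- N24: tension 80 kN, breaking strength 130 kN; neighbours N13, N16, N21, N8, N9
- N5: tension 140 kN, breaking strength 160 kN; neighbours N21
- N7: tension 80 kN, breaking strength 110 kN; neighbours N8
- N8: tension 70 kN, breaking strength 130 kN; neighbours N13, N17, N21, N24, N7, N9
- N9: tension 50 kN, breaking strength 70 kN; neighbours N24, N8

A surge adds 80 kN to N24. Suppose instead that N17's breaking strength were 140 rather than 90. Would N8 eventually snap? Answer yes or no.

yes

With N17's breaking strength at 140:
Round 1 — N24 at 160 > 130. N24 snaps.
  N24 sheds 160 kN to N13, N16, N21, N8, N9: 32 each.
    N13: 20+32 = 52 ≤ 100
    N16: 90+32 = 122 ≤ 160
    N21: 70+32 = 102 ≤ 160
    N8: 70+32 = 102 ≤ 130
    N9: 50+32 = 82 > 70
Round 2 — N9 snaps.
  N9 sheds 82 kN to N8: 82 each.
    N8: 102+82 = 184 > 130
Round 3 — N8 snaps.
  N8 sheds 184 kN to N13, N17, N21, N7: 46 each.
    N13: 52+46 = 98 ≤ 100
    N17: 70+46 = 116 ≤ 140
    N21: 102+46 = 148 ≤ 160
    N7: 80+46 = 126 > 110
Round 4 — N7 snaps.
  N7 sheds 126 kN: no online neighbours, lost.
No further breaks.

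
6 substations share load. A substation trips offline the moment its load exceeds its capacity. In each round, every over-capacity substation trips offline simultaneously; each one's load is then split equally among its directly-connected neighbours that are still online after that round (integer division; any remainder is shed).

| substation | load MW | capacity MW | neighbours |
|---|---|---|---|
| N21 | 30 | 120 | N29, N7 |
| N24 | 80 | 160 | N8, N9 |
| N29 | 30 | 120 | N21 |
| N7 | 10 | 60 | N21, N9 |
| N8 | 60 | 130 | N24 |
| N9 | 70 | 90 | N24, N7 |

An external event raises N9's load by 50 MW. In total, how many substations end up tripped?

2

Round 1 — N9 at 120 > 90. N9 trips offline.
  N9 sheds 120 MW to N24, N7: 60 each.
    N24: 80+60 = 140 ≤ 160
    N7: 10+60 = 70 > 60
Round 2 — N7 trips offline.
  N7 sheds 70 MW to N21: 70 each.
    N21: 30+70 = 100 ≤ 120
No further trips.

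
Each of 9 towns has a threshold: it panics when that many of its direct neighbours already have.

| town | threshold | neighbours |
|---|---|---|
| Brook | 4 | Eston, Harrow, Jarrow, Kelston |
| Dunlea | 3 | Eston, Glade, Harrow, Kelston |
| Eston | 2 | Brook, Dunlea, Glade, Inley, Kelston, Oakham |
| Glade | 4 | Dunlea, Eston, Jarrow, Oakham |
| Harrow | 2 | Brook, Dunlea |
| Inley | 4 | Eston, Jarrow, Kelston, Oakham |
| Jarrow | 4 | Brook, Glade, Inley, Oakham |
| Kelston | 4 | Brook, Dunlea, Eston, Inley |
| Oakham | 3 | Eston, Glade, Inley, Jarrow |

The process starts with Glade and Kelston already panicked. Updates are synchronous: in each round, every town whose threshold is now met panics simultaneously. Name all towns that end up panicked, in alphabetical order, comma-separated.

Round 1 — Glade, Kelston panic (initial).
Round 2 — checking thresholds:
  Brook: 1 of 4 neighbours < 4, not yet.
  Dunlea: 2 of 4 neighbours < 3, not yet.
  Eston: 2 of 6 neighbours ≥ 2, panics.
  Inley: 1 of 4 neighbours < 4, not yet.
  Jarrow: 1 of 4 neighbours < 4, not yet.
  Oakham: 1 of 4 neighbours < 3, not yet.
Round 3 — checking thresholds:
  Brook: 2 of 4 neighbours < 4, not yet.
  Dunlea: 3 of 4 neighbours ≥ 3, panics.
  Inley: 2 of 4 neighbours < 4, not yet.
  Jarrow: 1 of 4 neighbours < 4, not yet.
  Oakham: 2 of 4 neighbours < 3, not yet.
Round 4 — no new panics; cascade stops.

Dunlea, Eston, Glade, Kelston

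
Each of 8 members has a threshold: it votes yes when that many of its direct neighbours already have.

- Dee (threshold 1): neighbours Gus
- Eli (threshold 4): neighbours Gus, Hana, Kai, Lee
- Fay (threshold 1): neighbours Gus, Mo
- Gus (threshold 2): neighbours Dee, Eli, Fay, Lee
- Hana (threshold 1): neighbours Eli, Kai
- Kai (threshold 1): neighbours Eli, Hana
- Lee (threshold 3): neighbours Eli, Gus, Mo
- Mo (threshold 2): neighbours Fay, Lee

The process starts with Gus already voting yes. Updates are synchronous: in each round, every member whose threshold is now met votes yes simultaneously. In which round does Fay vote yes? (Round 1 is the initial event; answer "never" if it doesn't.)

2

Round 1 — Gus votes yes (initial).
Round 2 — checking thresholds:
  Dee: 1 of 1 neighbours ≥ 1, votes yes.
  Eli: 1 of 4 neighbours < 4, not yet.
  Fay: 1 of 2 neighbours ≥ 1, votes yes.
  Lee: 1 of 3 neighbours < 3, not yet.
Round 3 — no new yes votes; cascade stops.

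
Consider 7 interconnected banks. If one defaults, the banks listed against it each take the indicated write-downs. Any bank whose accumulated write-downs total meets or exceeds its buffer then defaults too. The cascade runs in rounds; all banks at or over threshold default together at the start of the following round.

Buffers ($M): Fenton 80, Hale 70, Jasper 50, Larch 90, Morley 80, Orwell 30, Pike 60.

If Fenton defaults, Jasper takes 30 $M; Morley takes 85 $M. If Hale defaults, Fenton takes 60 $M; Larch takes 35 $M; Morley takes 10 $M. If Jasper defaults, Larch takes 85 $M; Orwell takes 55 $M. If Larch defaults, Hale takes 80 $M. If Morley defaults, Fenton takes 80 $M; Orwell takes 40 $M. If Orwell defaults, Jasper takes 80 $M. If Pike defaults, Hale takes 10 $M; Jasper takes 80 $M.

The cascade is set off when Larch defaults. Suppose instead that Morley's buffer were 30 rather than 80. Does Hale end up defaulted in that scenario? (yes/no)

yes

With Morley's buffer at 30:
Round 1 — Larch defaults (initial).
  Hale: +80 → 80 ≥ 70
Round 2 — Hale defaults.
  Fenton: +60 → 60 < 80
  Morley: +10 → 10 < 30
No further defaults.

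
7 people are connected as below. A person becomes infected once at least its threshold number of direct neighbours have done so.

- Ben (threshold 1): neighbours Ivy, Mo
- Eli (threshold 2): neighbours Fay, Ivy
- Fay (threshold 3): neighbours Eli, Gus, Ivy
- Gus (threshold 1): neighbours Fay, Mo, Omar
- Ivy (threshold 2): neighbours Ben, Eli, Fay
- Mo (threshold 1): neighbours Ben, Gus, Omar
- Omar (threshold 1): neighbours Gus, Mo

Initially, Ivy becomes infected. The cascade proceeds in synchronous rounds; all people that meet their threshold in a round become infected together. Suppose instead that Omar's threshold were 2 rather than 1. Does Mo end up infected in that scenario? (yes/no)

yes

With Omar's threshold at 2:
Round 1 — Ivy becomes infected (initial).
Round 2 — checking thresholds:
  Ben: 1 of 2 neighbours ≥ 1, becomes infected.
  Eli: 1 of 2 neighbours < 2, below threshold.
  Fay: 1 of 3 neighbours < 3, below threshold.
Round 3 — checking thresholds:
  Eli: 1 of 2 neighbours < 2, below threshold.
  Fay: 1 of 3 neighbours < 3, below threshold.
  Mo: 1 of 3 neighbours ≥ 1, becomes infected.
Round 4 — checking thresholds:
  Eli: 1 of 2 neighbours < 2, below threshold.
  Fay: 1 of 3 neighbours < 3, below threshold.
  Gus: 1 of 3 neighbours ≥ 1, becomes infected.
  Omar: 1 of 2 neighbours < 2, below threshold.
Round 5 — checking thresholds:
  Eli: 1 of 2 neighbours < 2, below threshold.
  Fay: 2 of 3 neighbours < 3, below threshold.
  Omar: 2 of 2 neighbours ≥ 2, becomes infected.
Round 6 — no new infections; cascade stops.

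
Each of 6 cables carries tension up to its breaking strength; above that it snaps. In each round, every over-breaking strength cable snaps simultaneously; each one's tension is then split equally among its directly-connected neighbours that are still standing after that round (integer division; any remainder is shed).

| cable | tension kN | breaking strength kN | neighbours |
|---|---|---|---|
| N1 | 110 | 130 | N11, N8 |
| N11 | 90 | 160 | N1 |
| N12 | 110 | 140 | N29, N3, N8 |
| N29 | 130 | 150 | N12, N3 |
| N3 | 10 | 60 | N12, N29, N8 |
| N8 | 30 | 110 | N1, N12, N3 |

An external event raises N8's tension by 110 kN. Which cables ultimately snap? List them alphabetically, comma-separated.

Round 1 — N8 at 140 > 110. N8 snaps.
  N8 sheds 140 kN to N1, N12, N3: 46 each (2 lost).
    N1: 110+46 = 156 > 130
    N12: 110+46 = 156 > 140
    N3: 10+46 = 56 ≤ 60
Round 2 — N1, N12 snap.
  N1 sheds 156 kN to N11: 156 each.
    N11: 90+156 = 246 > 160
  N12 sheds 156 kN to N29, N3: 78 each.
    N29: 130+78 = 208 > 150
    N3: 56+78 = 134 > 60
Round 3 — N11, N29, N3 snap.
  N11 sheds 246 kN: no online neighbours, lost.
  N29 sheds 208 kN: no online neighbours, lost.
  N3 sheds 134 kN: no online neighbours, lost.
No further breaks.

N1, N11, N12, N29, N3, N8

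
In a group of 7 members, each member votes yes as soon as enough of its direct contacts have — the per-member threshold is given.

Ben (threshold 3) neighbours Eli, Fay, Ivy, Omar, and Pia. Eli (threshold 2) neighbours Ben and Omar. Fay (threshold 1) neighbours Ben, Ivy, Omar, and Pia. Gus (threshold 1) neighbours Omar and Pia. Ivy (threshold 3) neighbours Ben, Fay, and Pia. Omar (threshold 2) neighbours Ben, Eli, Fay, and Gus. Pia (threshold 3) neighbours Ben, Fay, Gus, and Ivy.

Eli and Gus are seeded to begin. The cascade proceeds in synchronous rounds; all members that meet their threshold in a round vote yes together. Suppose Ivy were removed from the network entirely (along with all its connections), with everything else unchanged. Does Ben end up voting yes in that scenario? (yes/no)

yes

With Ivy removed:
Round 1 — Eli, Gus vote yes (initial).
Round 2 — checking thresholds:
  Ben: 1 of 4 neighbours < 3, not yet.
  Omar: 2 of 4 neighbours ≥ 2, votes yes.
  Pia: 1 of 3 neighbours < 3, not yet.
Round 3 — checking thresholds:
  Ben: 2 of 4 neighbours < 3, not yet.
  Fay: 1 of 3 neighbours ≥ 1, votes yes.
  Pia: 1 of 3 neighbours < 3, not yet.
Round 4 — checking thresholds:
  Ben: 3 of 4 neighbours ≥ 3, votes yes.
  Pia: 2 of 3 neighbours < 3, not yet.
Round 5 — checking thresholds:
  Pia: 3 of 3 neighbours ≥ 3, votes yes.
Round 6 — no new yes votes; cascade stops.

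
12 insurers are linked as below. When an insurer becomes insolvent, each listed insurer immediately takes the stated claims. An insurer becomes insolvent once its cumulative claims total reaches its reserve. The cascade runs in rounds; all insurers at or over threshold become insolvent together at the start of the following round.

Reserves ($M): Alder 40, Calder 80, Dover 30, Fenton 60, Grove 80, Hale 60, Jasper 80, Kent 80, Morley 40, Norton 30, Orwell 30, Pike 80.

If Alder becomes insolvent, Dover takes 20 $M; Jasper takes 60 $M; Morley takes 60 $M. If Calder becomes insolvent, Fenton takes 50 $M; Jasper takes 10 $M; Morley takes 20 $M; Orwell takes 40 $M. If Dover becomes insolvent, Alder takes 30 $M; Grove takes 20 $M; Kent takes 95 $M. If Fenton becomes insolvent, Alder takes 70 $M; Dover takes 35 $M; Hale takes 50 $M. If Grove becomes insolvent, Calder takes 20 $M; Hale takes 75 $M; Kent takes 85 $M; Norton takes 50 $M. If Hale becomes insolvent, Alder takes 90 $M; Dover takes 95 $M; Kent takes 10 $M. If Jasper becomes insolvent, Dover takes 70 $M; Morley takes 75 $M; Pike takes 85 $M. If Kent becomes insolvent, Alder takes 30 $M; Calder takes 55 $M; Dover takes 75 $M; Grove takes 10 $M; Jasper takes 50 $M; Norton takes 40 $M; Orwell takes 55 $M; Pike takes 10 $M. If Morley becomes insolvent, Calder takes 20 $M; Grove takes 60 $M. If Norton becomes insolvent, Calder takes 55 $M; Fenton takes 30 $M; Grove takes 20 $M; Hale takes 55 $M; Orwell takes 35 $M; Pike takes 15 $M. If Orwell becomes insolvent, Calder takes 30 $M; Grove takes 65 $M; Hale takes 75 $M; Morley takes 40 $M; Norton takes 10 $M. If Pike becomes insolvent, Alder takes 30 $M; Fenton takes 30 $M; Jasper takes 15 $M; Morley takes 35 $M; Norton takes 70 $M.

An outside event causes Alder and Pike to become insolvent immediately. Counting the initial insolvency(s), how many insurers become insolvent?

Round 1 — Alder, Pike become insolvent (initial).
  Dover: +20 → 20 < 30
  Fenton: +30 → 30 < 60
  Jasper: +60+15 → 75 < 80
  Morley: +60+35 → 95 ≥ 40
  Norton: +70 → 70 ≥ 30
Round 2 — Morley, Norton become insolvent.
  Calder: +20+55 → 75 < 80
  Fenton: +30 → 60 ≥ 60
  Grove: +60+20 → 80 ≥ 80
  Hale: +55 → 55 < 60
  Orwell: +35 → 35 ≥ 30
Round 3 — Fenton, Grove, Orwell become insolvent.
  Calder: +20+30 → 125 ≥ 80
  Dover: +35 → 55 ≥ 30
  Hale: +50+75+75 → 255 ≥ 60
  Kent: +85 → 85 ≥ 80
Round 4 — Calder, Dover, Hale, Kent become insolvent.
  Jasper: +10+50 → 135 ≥ 80
Round 5 — Jasper becomes insolvent.
No further insolvencies.

12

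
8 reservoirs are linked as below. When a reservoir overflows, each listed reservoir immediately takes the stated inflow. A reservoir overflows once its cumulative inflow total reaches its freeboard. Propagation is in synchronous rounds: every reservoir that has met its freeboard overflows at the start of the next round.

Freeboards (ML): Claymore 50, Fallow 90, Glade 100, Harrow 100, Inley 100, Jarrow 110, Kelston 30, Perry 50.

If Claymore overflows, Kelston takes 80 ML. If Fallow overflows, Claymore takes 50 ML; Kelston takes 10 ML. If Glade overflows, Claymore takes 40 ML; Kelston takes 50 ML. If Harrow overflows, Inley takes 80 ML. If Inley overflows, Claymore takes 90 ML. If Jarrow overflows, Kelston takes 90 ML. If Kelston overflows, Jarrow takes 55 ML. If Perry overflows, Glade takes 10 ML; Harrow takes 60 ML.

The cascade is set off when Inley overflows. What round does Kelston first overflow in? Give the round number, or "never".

Round 1 — Inley overflows (initial).
  Claymore: +90 → 90 ≥ 50
Round 2 — Claymore overflows.
  Kelston: +80 → 80 ≥ 30
Round 3 — Kelston overflows.
  Jarrow: +55 → 55 < 110
No further overflows.

3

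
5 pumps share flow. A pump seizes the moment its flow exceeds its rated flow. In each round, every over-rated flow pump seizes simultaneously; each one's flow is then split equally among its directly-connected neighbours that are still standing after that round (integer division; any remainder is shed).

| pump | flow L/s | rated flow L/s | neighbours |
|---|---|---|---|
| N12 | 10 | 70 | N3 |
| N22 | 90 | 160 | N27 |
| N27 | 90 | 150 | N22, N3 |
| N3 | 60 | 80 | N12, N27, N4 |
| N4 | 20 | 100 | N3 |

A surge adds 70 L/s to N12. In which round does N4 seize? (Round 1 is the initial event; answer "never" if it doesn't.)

Round 1 — N12 at 80 > 70. N12 seizes.
  N12 sheds 80 L/s to N3: 80 each.
    N3: 60+80 = 140 > 80
Round 2 — N3 seizes.
  N3 sheds 140 L/s to N27, N4: 70 each.
    N27: 90+70 = 160 > 150
    N4: 20+70 = 90 ≤ 100
Round 3 — N27 seizes.
  N27 sheds 160 L/s to N22: 160 each.
    N22: 90+160 = 250 > 160
Round 4 — N22 seizes.
  N22 sheds 250 L/s: no online neighbours, lost.
No further seizures.

never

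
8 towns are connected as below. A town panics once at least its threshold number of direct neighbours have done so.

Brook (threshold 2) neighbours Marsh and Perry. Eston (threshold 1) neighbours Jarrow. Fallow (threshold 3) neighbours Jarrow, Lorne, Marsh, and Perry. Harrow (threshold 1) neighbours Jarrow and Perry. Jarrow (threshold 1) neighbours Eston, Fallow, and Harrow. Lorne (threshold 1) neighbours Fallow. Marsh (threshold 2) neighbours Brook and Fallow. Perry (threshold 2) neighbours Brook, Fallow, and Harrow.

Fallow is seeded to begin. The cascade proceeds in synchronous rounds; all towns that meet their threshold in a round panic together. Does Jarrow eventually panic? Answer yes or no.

yes

Round 1 — Fallow panics (initial).
Round 2 — checking thresholds:
  Jarrow: 1 of 3 neighbours ≥ 1, panics.
  Lorne: 1 of 1 neighbours ≥ 1, panics.
  Marsh: 1 of 2 neighbours < 2, below threshold.
  Perry: 1 of 3 neighbours < 2, below threshold.
Round 3 — checking thresholds:
  Eston: 1 of 1 neighbours ≥ 1, panics.
  Harrow: 1 of 2 neighbours ≥ 1, panics.
  Marsh: 1 of 2 neighbours < 2, below threshold.
  Perry: 1 of 3 neighbours < 2, below threshold.
Round 4 — checking thresholds:
  Marsh: 1 of 2 neighbours < 2, below threshold.
  Perry: 2 of 3 neighbours ≥ 2, panics.
Round 5 — no new panics; cascade stops.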